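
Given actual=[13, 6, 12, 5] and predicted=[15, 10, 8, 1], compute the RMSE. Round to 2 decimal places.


MSE = 13.0000. RMSE = sqrt(13.0000) = 3.61.

3.61


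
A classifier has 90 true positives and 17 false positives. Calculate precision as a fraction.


Precision = TP / (TP + FP) = 90 / 107 = 90/107.

90/107


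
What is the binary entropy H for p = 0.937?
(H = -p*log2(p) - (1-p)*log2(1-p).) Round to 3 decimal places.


H = -0.937*log2(0.937) - 0.063*log2(0.063) = 0.339.

0.339


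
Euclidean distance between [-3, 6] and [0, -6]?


d = sqrt(sum of squared differences). (-3-0)^2=9, (6--6)^2=144. Sum = 153.

sqrt(153)


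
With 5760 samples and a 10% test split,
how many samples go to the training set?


Test set = 5760 * 10% = 576. Training set = 5760 - 576 = 5184.

5184


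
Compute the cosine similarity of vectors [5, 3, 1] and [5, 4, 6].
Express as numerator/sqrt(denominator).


dot = 43. |a|^2 = 35, |b|^2 = 77. cos = 43/sqrt(2695).

43/sqrt(2695)


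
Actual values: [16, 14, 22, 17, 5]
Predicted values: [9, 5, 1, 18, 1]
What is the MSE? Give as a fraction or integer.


MSE = (1/5) * ((16-9)^2=49 + (14-5)^2=81 + (22-1)^2=441 + (17-18)^2=1 + (5-1)^2=16). Sum = 588. MSE = 588/5.

588/5


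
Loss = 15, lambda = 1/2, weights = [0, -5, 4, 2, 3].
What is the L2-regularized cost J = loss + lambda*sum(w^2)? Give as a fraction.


L2 sq norm = sum(w^2) = 54. J = 15 + 1/2 * 54 = 42.

42


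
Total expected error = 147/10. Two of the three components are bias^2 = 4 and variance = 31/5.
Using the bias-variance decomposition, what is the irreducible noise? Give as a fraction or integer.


Total error = bias^2 + variance + irreducible noise. So irreducible noise = 147/10 - 4 - 31/5 = 9/2.

9/2


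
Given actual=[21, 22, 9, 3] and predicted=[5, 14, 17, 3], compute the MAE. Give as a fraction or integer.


MAE = (1/4) * (|21-5|=16 + |22-14|=8 + |9-17|=8 + |3-3|=0). Sum = 32. MAE = 8.

8


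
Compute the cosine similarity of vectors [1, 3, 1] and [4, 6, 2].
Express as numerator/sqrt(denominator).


dot = 24. |a|^2 = 11, |b|^2 = 56. cos = 24/sqrt(616).

24/sqrt(616)


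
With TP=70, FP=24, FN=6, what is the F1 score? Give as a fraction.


Precision = 70/94 = 35/47. Recall = 70/76 = 35/38. F1 = 2*P*R/(P+R) = 14/17.

14/17


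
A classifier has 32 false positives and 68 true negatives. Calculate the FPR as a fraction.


FPR = FP / (FP + TN) = 32 / 100 = 8/25.

8/25


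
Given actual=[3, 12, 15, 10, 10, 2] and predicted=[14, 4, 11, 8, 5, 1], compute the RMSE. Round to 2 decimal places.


MSE = 38.5000. RMSE = sqrt(38.5000) = 6.20.

6.20


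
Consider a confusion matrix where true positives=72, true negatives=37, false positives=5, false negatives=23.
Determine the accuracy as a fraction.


Accuracy = (TP + TN) / (TP + TN + FP + FN) = (72 + 37) / 137 = 109/137.

109/137


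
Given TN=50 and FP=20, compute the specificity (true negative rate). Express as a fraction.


Specificity = TN / (TN + FP) = 50 / 70 = 5/7.

5/7


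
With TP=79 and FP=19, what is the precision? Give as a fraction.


Precision = TP / (TP + FP) = 79 / 98 = 79/98.

79/98


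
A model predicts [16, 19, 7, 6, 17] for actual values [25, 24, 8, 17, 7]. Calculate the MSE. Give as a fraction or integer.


MSE = (1/5) * ((25-16)^2=81 + (24-19)^2=25 + (8-7)^2=1 + (17-6)^2=121 + (7-17)^2=100). Sum = 328. MSE = 328/5.

328/5


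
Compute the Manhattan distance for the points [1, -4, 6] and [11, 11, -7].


d = sum of absolute differences: |1-11|=10 + |-4-11|=15 + |6--7|=13 = 38.

38


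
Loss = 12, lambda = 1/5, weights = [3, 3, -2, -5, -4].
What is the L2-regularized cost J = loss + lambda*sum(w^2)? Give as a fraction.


L2 sq norm = sum(w^2) = 63. J = 12 + 1/5 * 63 = 123/5.

123/5


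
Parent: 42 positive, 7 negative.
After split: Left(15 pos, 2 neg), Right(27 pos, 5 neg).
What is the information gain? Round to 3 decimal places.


H(parent) = 0.5917. H(left) = 0.5226, H(right) = 0.6253. Weighted = (17/49)*0.5226 + (32/49)*0.6253 = 0.5897. IG = 0.5917 - 0.5897 = 0.0020, which rounds to 0.002.

0.002


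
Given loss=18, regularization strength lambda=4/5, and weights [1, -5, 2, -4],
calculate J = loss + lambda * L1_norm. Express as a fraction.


L1 norm = sum(|w|) = 12. J = 18 + 4/5 * 12 = 138/5.

138/5


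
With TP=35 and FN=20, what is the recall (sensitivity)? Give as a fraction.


Recall = TP / (TP + FN) = 35 / 55 = 7/11.

7/11


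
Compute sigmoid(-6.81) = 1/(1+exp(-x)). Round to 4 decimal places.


sigma(-6.81) = 1/(1+e^(6.81)) = 1/(1+906.870807) = 1/907.870807 = 0.0011.

0.0011


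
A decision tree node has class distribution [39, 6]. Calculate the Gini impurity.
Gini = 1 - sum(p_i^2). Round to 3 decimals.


Total = 45. Proportions: 39/45, 6/45. sum(p_i^2) = 0.7689. Gini = 1 - 0.7689 = 0.2311, which rounds to 0.231.

0.231


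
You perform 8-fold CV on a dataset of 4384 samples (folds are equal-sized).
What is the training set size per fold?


Each validation fold has 4384/8 = 548 samples. Training set = 4384 - 548 = 3836.

3836


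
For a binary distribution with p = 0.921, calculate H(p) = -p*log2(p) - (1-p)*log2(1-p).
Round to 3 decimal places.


H = -0.921*log2(0.921) - 0.079*log2(0.079) = 0.399.

0.399


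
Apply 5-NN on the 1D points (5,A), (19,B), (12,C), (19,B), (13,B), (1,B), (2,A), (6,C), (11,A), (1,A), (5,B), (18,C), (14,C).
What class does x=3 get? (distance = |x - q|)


Distances: |5-3|=2, |19-3|=16, |12-3|=9, |19-3|=16, |13-3|=10, |1-3|=2, |2-3|=1, |6-3|=3, |11-3|=8, |1-3|=2, |5-3|=2, |18-3|=15, |14-3|=11. 5 nearest: (2,A), (5,A), (1,A), (1,B), (5,B). Counts: {'A': 3, 'B': 2}. Majority class: A.

A


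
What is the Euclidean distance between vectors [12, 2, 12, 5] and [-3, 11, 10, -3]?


d = sqrt(sum of squared differences). (12--3)^2=225, (2-11)^2=81, (12-10)^2=4, (5--3)^2=64. Sum = 374.

sqrt(374)


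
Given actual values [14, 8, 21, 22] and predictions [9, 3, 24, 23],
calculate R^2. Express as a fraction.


Mean(y) = 65/4. SS_res = 60. SS_tot = 515/4. R^2 = 1 - 60/(515/4) = 55/103.

55/103


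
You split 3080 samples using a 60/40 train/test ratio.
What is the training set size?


Test set = 3080 * 40% = 1232. Training set = 3080 - 1232 = 1848.

1848


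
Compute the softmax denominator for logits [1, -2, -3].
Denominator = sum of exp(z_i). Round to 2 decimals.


Denom = e^1=2.7183 + e^-2=0.1353 + e^-3=0.0498. Sum = 2.9034, which rounds to 2.90.

2.90


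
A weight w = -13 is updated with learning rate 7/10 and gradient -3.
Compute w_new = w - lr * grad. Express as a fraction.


w_new = -13 - 7/10 * -3 = -13 - -21/10 = -109/10.

-109/10


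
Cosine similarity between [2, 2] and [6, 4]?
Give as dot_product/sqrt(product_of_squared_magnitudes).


dot = 20. |a|^2 = 8, |b|^2 = 52. cos = 20/sqrt(416).

20/sqrt(416)


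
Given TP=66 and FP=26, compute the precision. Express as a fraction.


Precision = TP / (TP + FP) = 66 / 92 = 33/46.

33/46


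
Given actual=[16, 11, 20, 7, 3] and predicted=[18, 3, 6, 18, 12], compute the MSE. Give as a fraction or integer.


MSE = (1/5) * ((16-18)^2=4 + (11-3)^2=64 + (20-6)^2=196 + (7-18)^2=121 + (3-12)^2=81). Sum = 466. MSE = 466/5.

466/5


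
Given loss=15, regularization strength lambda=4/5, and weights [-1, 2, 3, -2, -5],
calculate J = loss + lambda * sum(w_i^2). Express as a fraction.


L2 sq norm = sum(w^2) = 43. J = 15 + 4/5 * 43 = 247/5.

247/5


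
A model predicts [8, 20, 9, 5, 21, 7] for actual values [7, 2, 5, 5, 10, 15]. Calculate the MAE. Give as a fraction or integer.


MAE = (1/6) * (|7-8|=1 + |2-20|=18 + |5-9|=4 + |5-5|=0 + |10-21|=11 + |15-7|=8). Sum = 42. MAE = 7.

7


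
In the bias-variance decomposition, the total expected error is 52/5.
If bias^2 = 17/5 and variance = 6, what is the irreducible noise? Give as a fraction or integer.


Total error = bias^2 + variance + irreducible noise. So irreducible noise = 52/5 - 17/5 - 6 = 1.

1


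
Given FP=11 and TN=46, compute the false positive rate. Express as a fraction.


FPR = FP / (FP + TN) = 11 / 57 = 11/57.

11/57


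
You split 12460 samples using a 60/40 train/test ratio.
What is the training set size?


Test set = 12460 * 40% = 4984. Training set = 12460 - 4984 = 7476.

7476


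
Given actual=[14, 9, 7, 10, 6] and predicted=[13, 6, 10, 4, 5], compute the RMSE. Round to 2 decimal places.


MSE = 11.2000. RMSE = sqrt(11.2000) = 3.35.

3.35


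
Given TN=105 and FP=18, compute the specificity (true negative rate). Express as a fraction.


Specificity = TN / (TN + FP) = 105 / 123 = 35/41.

35/41


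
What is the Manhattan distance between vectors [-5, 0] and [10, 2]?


d = sum of absolute differences: |-5-10|=15 + |0-2|=2 = 17.

17


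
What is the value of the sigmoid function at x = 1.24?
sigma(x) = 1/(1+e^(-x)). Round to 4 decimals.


sigma(1.24) = 1/(1+e^(-1.24)) = 1/(1+0.289384) = 1/1.289384 = 0.7756.

0.7756


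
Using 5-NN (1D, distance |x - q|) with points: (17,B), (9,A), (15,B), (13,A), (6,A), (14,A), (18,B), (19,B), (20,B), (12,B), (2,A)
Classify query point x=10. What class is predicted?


Distances: |17-10|=7, |9-10|=1, |15-10|=5, |13-10|=3, |6-10|=4, |14-10|=4, |18-10|=8, |19-10|=9, |20-10|=10, |12-10|=2, |2-10|=8. 5 nearest: (9,A), (12,B), (13,A), (6,A), (14,A). Counts: {'A': 4, 'B': 1}. Majority class: A.

A


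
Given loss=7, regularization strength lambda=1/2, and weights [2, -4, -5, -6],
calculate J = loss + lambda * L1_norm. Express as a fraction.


L1 norm = sum(|w|) = 17. J = 7 + 1/2 * 17 = 31/2.

31/2


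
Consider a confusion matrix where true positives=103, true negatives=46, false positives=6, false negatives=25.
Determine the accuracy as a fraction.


Accuracy = (TP + TN) / (TP + TN + FP + FN) = (103 + 46) / 180 = 149/180.

149/180


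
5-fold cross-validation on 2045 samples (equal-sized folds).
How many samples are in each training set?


Each validation fold has 2045/5 = 409 samples. Training set = 2045 - 409 = 1636.

1636


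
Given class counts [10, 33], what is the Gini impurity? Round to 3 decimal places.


Total = 43. Proportions: 10/43, 33/43. sum(p_i^2) = 0.6431. Gini = 1 - 0.6431 = 0.3569, which rounds to 0.357.

0.357


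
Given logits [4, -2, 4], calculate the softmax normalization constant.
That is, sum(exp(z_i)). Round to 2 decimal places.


Denom = e^4=54.5982 + e^-2=0.1353 + e^4=54.5982. Sum = 109.3317, which rounds to 109.33.

109.33


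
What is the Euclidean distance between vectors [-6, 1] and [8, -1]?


d = sqrt(sum of squared differences). (-6-8)^2=196, (1--1)^2=4. Sum = 200.

sqrt(200)


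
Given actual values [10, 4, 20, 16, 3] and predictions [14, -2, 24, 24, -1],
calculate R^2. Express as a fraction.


Mean(y) = 53/5. SS_res = 148. SS_tot = 1096/5. R^2 = 1 - 148/(1096/5) = 89/274.

89/274


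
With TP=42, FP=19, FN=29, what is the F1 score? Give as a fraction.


Precision = 42/61 = 42/61. Recall = 42/71 = 42/71. F1 = 2*P*R/(P+R) = 7/11.

7/11


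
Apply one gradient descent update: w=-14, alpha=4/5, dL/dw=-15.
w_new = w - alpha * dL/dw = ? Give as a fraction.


w_new = -14 - 4/5 * -15 = -14 - -12 = -2.

-2


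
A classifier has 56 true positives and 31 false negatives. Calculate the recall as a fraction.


Recall = TP / (TP + FN) = 56 / 87 = 56/87.

56/87


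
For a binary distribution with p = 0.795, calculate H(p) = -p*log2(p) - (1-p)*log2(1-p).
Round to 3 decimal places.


H = -0.795*log2(0.795) - 0.205*log2(0.205) = 0.732.

0.732


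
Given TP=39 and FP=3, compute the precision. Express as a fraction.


Precision = TP / (TP + FP) = 39 / 42 = 13/14.

13/14


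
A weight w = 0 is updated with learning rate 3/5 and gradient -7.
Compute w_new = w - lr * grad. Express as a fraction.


w_new = 0 - 3/5 * -7 = 0 - -21/5 = 21/5.

21/5


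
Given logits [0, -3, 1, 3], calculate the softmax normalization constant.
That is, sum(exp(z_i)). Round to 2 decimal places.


Denom = e^0=1.0000 + e^-3=0.0498 + e^1=2.7183 + e^3=20.0855. Sum = 23.8536, which rounds to 23.85.

23.85


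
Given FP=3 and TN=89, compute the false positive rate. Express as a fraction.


FPR = FP / (FP + TN) = 3 / 92 = 3/92.

3/92


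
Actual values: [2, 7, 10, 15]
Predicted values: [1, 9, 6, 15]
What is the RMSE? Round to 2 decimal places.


MSE = 5.2500. RMSE = sqrt(5.2500) = 2.29.

2.29


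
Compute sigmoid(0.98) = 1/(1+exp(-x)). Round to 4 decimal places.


sigma(0.98) = 1/(1+e^(-0.98)) = 1/(1+0.375311) = 1/1.375311 = 0.7271.

0.7271


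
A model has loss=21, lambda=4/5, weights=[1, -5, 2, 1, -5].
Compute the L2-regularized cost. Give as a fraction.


L2 sq norm = sum(w^2) = 56. J = 21 + 4/5 * 56 = 329/5.

329/5


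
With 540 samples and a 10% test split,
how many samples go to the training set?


Test set = 540 * 10% = 54. Training set = 540 - 54 = 486.

486


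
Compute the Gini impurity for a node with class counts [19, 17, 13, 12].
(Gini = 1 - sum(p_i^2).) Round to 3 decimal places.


Total = 61. Proportions: 19/61, 17/61, 13/61, 12/61. sum(p_i^2) = 0.2588. Gini = 1 - 0.2588 = 0.7412, which rounds to 0.741.

0.741


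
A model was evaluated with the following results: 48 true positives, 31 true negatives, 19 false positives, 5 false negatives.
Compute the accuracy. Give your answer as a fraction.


Accuracy = (TP + TN) / (TP + TN + FP + FN) = (48 + 31) / 103 = 79/103.

79/103


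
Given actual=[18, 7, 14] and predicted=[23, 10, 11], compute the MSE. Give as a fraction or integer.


MSE = (1/3) * ((18-23)^2=25 + (7-10)^2=9 + (14-11)^2=9). Sum = 43. MSE = 43/3.

43/3


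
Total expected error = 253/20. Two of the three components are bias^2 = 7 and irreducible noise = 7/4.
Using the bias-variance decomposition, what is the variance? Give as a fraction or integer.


Total error = bias^2 + variance + irreducible noise. So variance = 253/20 - 7 - 7/4 = 39/10.

39/10


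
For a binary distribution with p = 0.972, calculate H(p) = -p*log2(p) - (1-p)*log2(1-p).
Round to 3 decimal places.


H = -0.972*log2(0.972) - 0.028*log2(0.028) = 0.184.

0.184


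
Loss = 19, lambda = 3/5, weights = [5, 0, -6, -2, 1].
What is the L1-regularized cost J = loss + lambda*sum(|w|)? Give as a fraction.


L1 norm = sum(|w|) = 14. J = 19 + 3/5 * 14 = 137/5.

137/5


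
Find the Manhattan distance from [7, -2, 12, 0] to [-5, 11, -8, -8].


d = sum of absolute differences: |7--5|=12 + |-2-11|=13 + |12--8|=20 + |0--8|=8 = 53.

53


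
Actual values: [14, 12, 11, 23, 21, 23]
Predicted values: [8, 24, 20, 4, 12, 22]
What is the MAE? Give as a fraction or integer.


MAE = (1/6) * (|14-8|=6 + |12-24|=12 + |11-20|=9 + |23-4|=19 + |21-12|=9 + |23-22|=1). Sum = 56. MAE = 28/3.

28/3


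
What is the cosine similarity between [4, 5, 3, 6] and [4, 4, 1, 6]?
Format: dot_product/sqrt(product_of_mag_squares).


dot = 75. |a|^2 = 86, |b|^2 = 69. cos = 75/sqrt(5934).

75/sqrt(5934)


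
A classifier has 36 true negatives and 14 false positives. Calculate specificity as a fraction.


Specificity = TN / (TN + FP) = 36 / 50 = 18/25.

18/25


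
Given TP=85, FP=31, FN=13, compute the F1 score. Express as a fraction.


Precision = 85/116 = 85/116. Recall = 85/98 = 85/98. F1 = 2*P*R/(P+R) = 85/107.

85/107


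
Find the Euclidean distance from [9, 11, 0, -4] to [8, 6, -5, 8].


d = sqrt(sum of squared differences). (9-8)^2=1, (11-6)^2=25, (0--5)^2=25, (-4-8)^2=144. Sum = 195.

sqrt(195)


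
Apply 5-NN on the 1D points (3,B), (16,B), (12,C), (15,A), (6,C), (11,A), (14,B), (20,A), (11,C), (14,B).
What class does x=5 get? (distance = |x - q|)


Distances: |3-5|=2, |16-5|=11, |12-5|=7, |15-5|=10, |6-5|=1, |11-5|=6, |14-5|=9, |20-5|=15, |11-5|=6, |14-5|=9. 5 nearest: (6,C), (3,B), (11,A), (11,C), (12,C). Counts: {'C': 3, 'B': 1, 'A': 1}. Majority class: C.

C


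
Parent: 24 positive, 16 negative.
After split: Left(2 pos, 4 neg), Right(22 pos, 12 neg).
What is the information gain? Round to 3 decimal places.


H(parent) = 0.9710. H(left) = 0.9183, H(right) = 0.9367. Weighted = (6/40)*0.9183 + (34/40)*0.9367 = 0.9339. IG = 0.9710 - 0.9339 = 0.0371, which rounds to 0.037.

0.037


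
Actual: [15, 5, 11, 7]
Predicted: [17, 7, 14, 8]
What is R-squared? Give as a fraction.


Mean(y) = 19/2. SS_res = 18. SS_tot = 59. R^2 = 1 - 18/(59) = 41/59.

41/59


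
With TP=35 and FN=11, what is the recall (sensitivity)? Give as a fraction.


Recall = TP / (TP + FN) = 35 / 46 = 35/46.

35/46


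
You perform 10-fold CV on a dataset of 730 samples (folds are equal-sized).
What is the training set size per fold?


Each validation fold has 730/10 = 73 samples. Training set = 730 - 73 = 657.

657


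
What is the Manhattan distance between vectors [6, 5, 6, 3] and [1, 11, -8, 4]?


d = sum of absolute differences: |6-1|=5 + |5-11|=6 + |6--8|=14 + |3-4|=1 = 26.

26


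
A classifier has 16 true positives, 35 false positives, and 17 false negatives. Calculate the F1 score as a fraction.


Precision = 16/51 = 16/51. Recall = 16/33 = 16/33. F1 = 2*P*R/(P+R) = 8/21.

8/21


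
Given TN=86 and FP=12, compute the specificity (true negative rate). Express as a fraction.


Specificity = TN / (TN + FP) = 86 / 98 = 43/49.

43/49


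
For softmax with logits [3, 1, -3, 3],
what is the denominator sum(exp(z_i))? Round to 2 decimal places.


Denom = e^3=20.0855 + e^1=2.7183 + e^-3=0.0498 + e^3=20.0855. Sum = 42.9391, which rounds to 42.94.

42.94


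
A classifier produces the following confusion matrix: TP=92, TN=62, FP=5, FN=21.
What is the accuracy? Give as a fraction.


Accuracy = (TP + TN) / (TP + TN + FP + FN) = (92 + 62) / 180 = 77/90.

77/90


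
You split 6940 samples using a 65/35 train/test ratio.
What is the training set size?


Test set = 6940 * 35% = 2429. Training set = 6940 - 2429 = 4511.

4511


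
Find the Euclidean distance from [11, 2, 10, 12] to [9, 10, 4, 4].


d = sqrt(sum of squared differences). (11-9)^2=4, (2-10)^2=64, (10-4)^2=36, (12-4)^2=64. Sum = 168.

sqrt(168)


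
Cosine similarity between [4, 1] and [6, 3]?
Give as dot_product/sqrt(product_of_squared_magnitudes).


dot = 27. |a|^2 = 17, |b|^2 = 45. cos = 27/sqrt(765).

27/sqrt(765)


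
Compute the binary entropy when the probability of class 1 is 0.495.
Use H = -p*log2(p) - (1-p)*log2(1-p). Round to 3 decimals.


H = -0.495*log2(0.495) - 0.505*log2(0.505) = 1.000.

1.000


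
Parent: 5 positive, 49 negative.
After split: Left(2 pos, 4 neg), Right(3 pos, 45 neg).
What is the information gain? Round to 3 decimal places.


H(parent) = 0.4451. H(left) = 0.9183, H(right) = 0.3373. Weighted = (6/54)*0.9183 + (48/54)*0.3373 = 0.4019. IG = 0.4451 - 0.4019 = 0.0432, which rounds to 0.043.

0.043


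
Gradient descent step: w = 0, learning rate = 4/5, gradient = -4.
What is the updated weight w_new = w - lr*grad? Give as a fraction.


w_new = 0 - 4/5 * -4 = 0 - -16/5 = 16/5.

16/5


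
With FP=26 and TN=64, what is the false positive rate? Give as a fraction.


FPR = FP / (FP + TN) = 26 / 90 = 13/45.

13/45


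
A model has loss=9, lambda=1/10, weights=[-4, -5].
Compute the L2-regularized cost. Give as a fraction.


L2 sq norm = sum(w^2) = 41. J = 9 + 1/10 * 41 = 131/10.

131/10


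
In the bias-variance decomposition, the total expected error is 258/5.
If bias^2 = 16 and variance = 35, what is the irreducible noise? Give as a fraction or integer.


Total error = bias^2 + variance + irreducible noise. So irreducible noise = 258/5 - 16 - 35 = 3/5.

3/5


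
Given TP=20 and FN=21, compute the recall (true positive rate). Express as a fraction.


Recall = TP / (TP + FN) = 20 / 41 = 20/41.

20/41


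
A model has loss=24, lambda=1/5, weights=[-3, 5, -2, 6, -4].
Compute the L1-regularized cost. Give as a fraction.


L1 norm = sum(|w|) = 20. J = 24 + 1/5 * 20 = 28.

28


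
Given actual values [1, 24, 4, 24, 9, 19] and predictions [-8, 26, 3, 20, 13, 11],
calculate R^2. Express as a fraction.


Mean(y) = 27/2. SS_res = 182. SS_tot = 1035/2. R^2 = 1 - 182/(1035/2) = 671/1035.

671/1035


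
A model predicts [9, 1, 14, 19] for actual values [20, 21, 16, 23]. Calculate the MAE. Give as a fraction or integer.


MAE = (1/4) * (|20-9|=11 + |21-1|=20 + |16-14|=2 + |23-19|=4). Sum = 37. MAE = 37/4.

37/4


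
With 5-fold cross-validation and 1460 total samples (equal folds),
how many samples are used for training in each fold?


Each validation fold has 1460/5 = 292 samples. Training set = 1460 - 292 = 1168.

1168


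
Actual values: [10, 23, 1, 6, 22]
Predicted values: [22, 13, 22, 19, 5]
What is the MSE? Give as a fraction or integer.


MSE = (1/5) * ((10-22)^2=144 + (23-13)^2=100 + (1-22)^2=441 + (6-19)^2=169 + (22-5)^2=289). Sum = 1143. MSE = 1143/5.

1143/5


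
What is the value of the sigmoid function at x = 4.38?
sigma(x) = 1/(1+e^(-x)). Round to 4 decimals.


sigma(4.38) = 1/(1+e^(-4.38)) = 1/(1+0.012525) = 1/1.012525 = 0.9876.

0.9876


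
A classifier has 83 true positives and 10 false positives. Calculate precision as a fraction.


Precision = TP / (TP + FP) = 83 / 93 = 83/93.

83/93


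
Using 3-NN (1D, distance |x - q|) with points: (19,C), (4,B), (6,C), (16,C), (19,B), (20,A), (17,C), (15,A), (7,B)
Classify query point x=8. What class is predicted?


Distances: |19-8|=11, |4-8|=4, |6-8|=2, |16-8|=8, |19-8|=11, |20-8|=12, |17-8|=9, |15-8|=7, |7-8|=1. 3 nearest: (7,B), (6,C), (4,B). Counts: {'B': 2, 'C': 1}. Majority class: B.

B


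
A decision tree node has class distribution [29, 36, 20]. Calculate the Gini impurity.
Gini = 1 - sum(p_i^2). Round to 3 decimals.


Total = 85. Proportions: 29/85, 36/85, 20/85. sum(p_i^2) = 0.3511. Gini = 1 - 0.3511 = 0.6489, which rounds to 0.649.

0.649


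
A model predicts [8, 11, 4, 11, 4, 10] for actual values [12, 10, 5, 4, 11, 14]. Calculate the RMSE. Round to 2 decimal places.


MSE = 22.0000. RMSE = sqrt(22.0000) = 4.69.

4.69


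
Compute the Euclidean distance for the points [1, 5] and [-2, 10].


d = sqrt(sum of squared differences). (1--2)^2=9, (5-10)^2=25. Sum = 34.

sqrt(34)


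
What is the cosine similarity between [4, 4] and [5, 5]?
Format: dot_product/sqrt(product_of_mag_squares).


dot = 40. |a|^2 = 32, |b|^2 = 50. cos = 40/sqrt(1600).

40/sqrt(1600)


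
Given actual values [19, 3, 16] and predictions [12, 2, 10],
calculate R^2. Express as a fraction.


Mean(y) = 38/3. SS_res = 86. SS_tot = 434/3. R^2 = 1 - 86/(434/3) = 88/217.

88/217


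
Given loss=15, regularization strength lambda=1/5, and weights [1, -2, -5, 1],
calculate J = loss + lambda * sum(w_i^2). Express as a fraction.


L2 sq norm = sum(w^2) = 31. J = 15 + 1/5 * 31 = 106/5.

106/5


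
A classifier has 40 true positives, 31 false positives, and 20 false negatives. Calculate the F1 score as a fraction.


Precision = 40/71 = 40/71. Recall = 40/60 = 2/3. F1 = 2*P*R/(P+R) = 80/131.

80/131


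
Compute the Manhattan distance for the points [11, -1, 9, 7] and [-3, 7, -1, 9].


d = sum of absolute differences: |11--3|=14 + |-1-7|=8 + |9--1|=10 + |7-9|=2 = 34.

34


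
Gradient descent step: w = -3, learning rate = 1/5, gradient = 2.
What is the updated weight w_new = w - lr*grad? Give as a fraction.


w_new = -3 - 1/5 * 2 = -3 - 2/5 = -17/5.

-17/5


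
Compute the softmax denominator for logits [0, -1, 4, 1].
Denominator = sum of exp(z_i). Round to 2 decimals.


Denom = e^0=1.0000 + e^-1=0.3679 + e^4=54.5982 + e^1=2.7183. Sum = 58.6844, which rounds to 58.68.

58.68


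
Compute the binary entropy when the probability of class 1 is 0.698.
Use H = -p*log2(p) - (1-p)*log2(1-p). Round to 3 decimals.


H = -0.698*log2(0.698) - 0.302*log2(0.302) = 0.884.

0.884


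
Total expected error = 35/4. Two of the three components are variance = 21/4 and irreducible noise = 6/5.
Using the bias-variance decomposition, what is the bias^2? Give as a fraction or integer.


Total error = bias^2 + variance + irreducible noise. So bias^2 = 35/4 - 21/4 - 6/5 = 23/10.

23/10


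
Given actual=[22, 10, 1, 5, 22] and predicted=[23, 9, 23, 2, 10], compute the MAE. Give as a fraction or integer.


MAE = (1/5) * (|22-23|=1 + |10-9|=1 + |1-23|=22 + |5-2|=3 + |22-10|=12). Sum = 39. MAE = 39/5.

39/5


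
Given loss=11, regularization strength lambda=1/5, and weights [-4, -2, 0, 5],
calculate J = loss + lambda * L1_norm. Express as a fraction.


L1 norm = sum(|w|) = 11. J = 11 + 1/5 * 11 = 66/5.

66/5


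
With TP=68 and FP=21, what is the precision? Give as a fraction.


Precision = TP / (TP + FP) = 68 / 89 = 68/89.

68/89


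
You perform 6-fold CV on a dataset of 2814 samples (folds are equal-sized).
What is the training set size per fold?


Each validation fold has 2814/6 = 469 samples. Training set = 2814 - 469 = 2345.

2345


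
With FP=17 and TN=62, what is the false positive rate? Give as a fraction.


FPR = FP / (FP + TN) = 17 / 79 = 17/79.

17/79


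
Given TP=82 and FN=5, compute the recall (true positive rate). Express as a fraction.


Recall = TP / (TP + FN) = 82 / 87 = 82/87.

82/87


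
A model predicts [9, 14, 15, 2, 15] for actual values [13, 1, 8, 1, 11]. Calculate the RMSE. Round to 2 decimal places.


MSE = 50.2000. RMSE = sqrt(50.2000) = 7.09.

7.09


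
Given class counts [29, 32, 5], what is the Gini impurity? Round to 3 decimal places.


Total = 66. Proportions: 29/66, 32/66, 5/66. sum(p_i^2) = 0.4339. Gini = 1 - 0.4339 = 0.5661, which rounds to 0.566.

0.566


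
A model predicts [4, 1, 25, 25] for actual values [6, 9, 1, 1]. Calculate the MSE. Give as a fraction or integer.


MSE = (1/4) * ((6-4)^2=4 + (9-1)^2=64 + (1-25)^2=576 + (1-25)^2=576). Sum = 1220. MSE = 305.

305


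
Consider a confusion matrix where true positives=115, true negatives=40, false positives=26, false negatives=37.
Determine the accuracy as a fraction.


Accuracy = (TP + TN) / (TP + TN + FP + FN) = (115 + 40) / 218 = 155/218.

155/218


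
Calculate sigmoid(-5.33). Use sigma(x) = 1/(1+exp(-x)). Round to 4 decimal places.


sigma(-5.33) = 1/(1+e^(5.33)) = 1/(1+206.437974) = 1/207.437974 = 0.0048.

0.0048


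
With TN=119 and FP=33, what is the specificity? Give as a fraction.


Specificity = TN / (TN + FP) = 119 / 152 = 119/152.

119/152


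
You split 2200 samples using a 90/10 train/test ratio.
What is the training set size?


Test set = 2200 * 10% = 220. Training set = 2200 - 220 = 1980.

1980


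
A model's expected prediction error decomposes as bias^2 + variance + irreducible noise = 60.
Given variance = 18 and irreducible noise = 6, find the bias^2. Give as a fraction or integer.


Total error = bias^2 + variance + irreducible noise. So bias^2 = 60 - 18 - 6 = 36.

36


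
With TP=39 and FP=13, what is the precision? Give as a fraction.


Precision = TP / (TP + FP) = 39 / 52 = 3/4.

3/4


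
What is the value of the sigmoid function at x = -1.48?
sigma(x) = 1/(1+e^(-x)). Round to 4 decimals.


sigma(-1.48) = 1/(1+e^(1.48)) = 1/(1+4.392946) = 1/5.392946 = 0.1854.

0.1854


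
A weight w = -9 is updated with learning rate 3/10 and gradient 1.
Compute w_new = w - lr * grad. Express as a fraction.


w_new = -9 - 3/10 * 1 = -9 - 3/10 = -93/10.

-93/10


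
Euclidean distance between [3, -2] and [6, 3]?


d = sqrt(sum of squared differences). (3-6)^2=9, (-2-3)^2=25. Sum = 34.

sqrt(34)


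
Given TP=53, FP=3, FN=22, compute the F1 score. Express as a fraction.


Precision = 53/56 = 53/56. Recall = 53/75 = 53/75. F1 = 2*P*R/(P+R) = 106/131.

106/131


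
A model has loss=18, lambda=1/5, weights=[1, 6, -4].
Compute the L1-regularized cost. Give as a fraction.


L1 norm = sum(|w|) = 11. J = 18 + 1/5 * 11 = 101/5.

101/5


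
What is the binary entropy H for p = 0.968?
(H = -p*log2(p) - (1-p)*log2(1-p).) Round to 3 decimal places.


H = -0.968*log2(0.968) - 0.032*log2(0.032) = 0.204.

0.204


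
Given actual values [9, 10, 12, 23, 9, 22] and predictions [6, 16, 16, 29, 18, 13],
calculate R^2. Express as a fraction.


Mean(y) = 85/6. SS_res = 259. SS_tot = 1289/6. R^2 = 1 - 259/(1289/6) = -265/1289.

-265/1289


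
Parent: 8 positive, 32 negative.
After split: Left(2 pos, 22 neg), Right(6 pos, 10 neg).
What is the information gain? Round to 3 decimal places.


H(parent) = 0.7219. H(left) = 0.4138, H(right) = 0.9544. Weighted = (24/40)*0.4138 + (16/40)*0.9544 = 0.6300. IG = 0.7219 - 0.6300 = 0.0919, which rounds to 0.092.

0.092


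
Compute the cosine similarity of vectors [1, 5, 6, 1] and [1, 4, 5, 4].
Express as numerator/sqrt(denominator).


dot = 55. |a|^2 = 63, |b|^2 = 58. cos = 55/sqrt(3654).

55/sqrt(3654)


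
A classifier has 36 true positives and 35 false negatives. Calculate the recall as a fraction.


Recall = TP / (TP + FN) = 36 / 71 = 36/71.

36/71


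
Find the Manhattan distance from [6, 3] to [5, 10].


d = sum of absolute differences: |6-5|=1 + |3-10|=7 = 8.

8


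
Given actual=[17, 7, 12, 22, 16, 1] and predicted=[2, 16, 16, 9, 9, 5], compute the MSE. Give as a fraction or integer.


MSE = (1/6) * ((17-2)^2=225 + (7-16)^2=81 + (12-16)^2=16 + (22-9)^2=169 + (16-9)^2=49 + (1-5)^2=16). Sum = 556. MSE = 278/3.

278/3


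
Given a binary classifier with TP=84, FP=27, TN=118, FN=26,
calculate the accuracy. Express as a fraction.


Accuracy = (TP + TN) / (TP + TN + FP + FN) = (84 + 118) / 255 = 202/255.

202/255


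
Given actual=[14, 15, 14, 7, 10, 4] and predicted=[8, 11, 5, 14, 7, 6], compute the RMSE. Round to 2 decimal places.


MSE = 32.5000. RMSE = sqrt(32.5000) = 5.70.

5.70


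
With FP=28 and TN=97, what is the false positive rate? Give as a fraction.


FPR = FP / (FP + TN) = 28 / 125 = 28/125.

28/125


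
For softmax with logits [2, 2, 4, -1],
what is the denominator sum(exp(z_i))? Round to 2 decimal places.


Denom = e^2=7.3891 + e^2=7.3891 + e^4=54.5982 + e^-1=0.3679. Sum = 69.7443, which rounds to 69.74.

69.74


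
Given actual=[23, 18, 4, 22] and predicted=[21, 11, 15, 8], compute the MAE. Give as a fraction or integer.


MAE = (1/4) * (|23-21|=2 + |18-11|=7 + |4-15|=11 + |22-8|=14). Sum = 34. MAE = 17/2.

17/2


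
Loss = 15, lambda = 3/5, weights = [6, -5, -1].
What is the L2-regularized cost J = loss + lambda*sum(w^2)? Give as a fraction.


L2 sq norm = sum(w^2) = 62. J = 15 + 3/5 * 62 = 261/5.

261/5


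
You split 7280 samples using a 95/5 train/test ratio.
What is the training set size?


Test set = 7280 * 5% = 364. Training set = 7280 - 364 = 6916.

6916


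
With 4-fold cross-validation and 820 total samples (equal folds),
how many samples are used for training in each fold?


Each validation fold has 820/4 = 205 samples. Training set = 820 - 205 = 615.

615


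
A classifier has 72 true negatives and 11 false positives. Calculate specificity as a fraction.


Specificity = TN / (TN + FP) = 72 / 83 = 72/83.

72/83


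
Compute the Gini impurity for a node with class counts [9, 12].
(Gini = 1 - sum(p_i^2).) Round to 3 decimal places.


Total = 21. Proportions: 9/21, 12/21. sum(p_i^2) = 0.5102. Gini = 1 - 0.5102 = 0.4898, which rounds to 0.490.

0.490


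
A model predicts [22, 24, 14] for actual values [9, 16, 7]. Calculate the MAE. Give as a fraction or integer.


MAE = (1/3) * (|9-22|=13 + |16-24|=8 + |7-14|=7). Sum = 28. MAE = 28/3.

28/3


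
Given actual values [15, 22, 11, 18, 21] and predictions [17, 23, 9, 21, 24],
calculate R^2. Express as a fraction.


Mean(y) = 87/5. SS_res = 27. SS_tot = 406/5. R^2 = 1 - 27/(406/5) = 271/406.

271/406


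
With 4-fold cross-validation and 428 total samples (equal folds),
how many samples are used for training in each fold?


Each validation fold has 428/4 = 107 samples. Training set = 428 - 107 = 321.

321


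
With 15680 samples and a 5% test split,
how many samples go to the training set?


Test set = 15680 * 5% = 784. Training set = 15680 - 784 = 14896.

14896


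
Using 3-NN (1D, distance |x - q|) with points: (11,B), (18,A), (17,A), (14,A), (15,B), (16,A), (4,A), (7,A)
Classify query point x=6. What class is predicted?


Distances: |11-6|=5, |18-6|=12, |17-6|=11, |14-6|=8, |15-6|=9, |16-6|=10, |4-6|=2, |7-6|=1. 3 nearest: (7,A), (4,A), (11,B). Counts: {'A': 2, 'B': 1}. Majority class: A.

A


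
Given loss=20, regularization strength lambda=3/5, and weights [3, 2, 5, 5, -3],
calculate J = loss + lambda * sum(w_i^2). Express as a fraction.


L2 sq norm = sum(w^2) = 72. J = 20 + 3/5 * 72 = 316/5.

316/5


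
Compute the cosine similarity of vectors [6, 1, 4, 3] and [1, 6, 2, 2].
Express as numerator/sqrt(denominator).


dot = 26. |a|^2 = 62, |b|^2 = 45. cos = 26/sqrt(2790).

26/sqrt(2790)


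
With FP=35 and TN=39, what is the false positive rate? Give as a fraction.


FPR = FP / (FP + TN) = 35 / 74 = 35/74.

35/74


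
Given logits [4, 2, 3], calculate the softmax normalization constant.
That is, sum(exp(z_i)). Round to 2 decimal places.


Denom = e^4=54.5982 + e^2=7.3891 + e^3=20.0855. Sum = 82.0728, which rounds to 82.07.

82.07


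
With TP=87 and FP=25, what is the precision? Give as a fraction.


Precision = TP / (TP + FP) = 87 / 112 = 87/112.

87/112


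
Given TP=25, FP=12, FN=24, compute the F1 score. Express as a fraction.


Precision = 25/37 = 25/37. Recall = 25/49 = 25/49. F1 = 2*P*R/(P+R) = 25/43.

25/43


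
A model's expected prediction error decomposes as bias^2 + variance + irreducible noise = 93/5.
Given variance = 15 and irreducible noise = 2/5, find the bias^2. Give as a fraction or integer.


Total error = bias^2 + variance + irreducible noise. So bias^2 = 93/5 - 15 - 2/5 = 16/5.

16/5


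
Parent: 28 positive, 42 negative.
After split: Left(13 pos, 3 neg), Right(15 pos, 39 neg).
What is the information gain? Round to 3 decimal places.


H(parent) = 0.9710. H(left) = 0.6962, H(right) = 0.8524. Weighted = (16/70)*0.6962 + (54/70)*0.8524 = 0.8167. IG = 0.9710 - 0.8167 = 0.1543, which rounds to 0.154.

0.154


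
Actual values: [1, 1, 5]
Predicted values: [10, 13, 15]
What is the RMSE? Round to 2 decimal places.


MSE = 108.3333. RMSE = sqrt(108.3333) = 10.41.

10.41


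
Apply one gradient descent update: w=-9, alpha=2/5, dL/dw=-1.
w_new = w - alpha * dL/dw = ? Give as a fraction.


w_new = -9 - 2/5 * -1 = -9 - -2/5 = -43/5.

-43/5


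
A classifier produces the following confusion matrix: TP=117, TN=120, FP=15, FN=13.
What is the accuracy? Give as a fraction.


Accuracy = (TP + TN) / (TP + TN + FP + FN) = (117 + 120) / 265 = 237/265.

237/265


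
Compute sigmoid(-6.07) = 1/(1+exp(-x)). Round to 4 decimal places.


sigma(-6.07) = 1/(1+e^(6.07)) = 1/(1+432.680682) = 1/433.680682 = 0.0023.

0.0023


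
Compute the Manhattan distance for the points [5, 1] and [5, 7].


d = sum of absolute differences: |5-5|=0 + |1-7|=6 = 6.

6


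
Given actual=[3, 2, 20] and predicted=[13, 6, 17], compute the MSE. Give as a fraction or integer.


MSE = (1/3) * ((3-13)^2=100 + (2-6)^2=16 + (20-17)^2=9). Sum = 125. MSE = 125/3.

125/3


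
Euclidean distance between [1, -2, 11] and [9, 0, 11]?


d = sqrt(sum of squared differences). (1-9)^2=64, (-2-0)^2=4, (11-11)^2=0. Sum = 68.

sqrt(68)


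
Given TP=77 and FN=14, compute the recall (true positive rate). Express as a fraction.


Recall = TP / (TP + FN) = 77 / 91 = 11/13.

11/13


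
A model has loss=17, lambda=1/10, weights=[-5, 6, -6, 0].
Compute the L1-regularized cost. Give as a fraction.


L1 norm = sum(|w|) = 17. J = 17 + 1/10 * 17 = 187/10.

187/10


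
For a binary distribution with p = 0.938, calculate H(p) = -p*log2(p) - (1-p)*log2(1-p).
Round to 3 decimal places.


H = -0.938*log2(0.938) - 0.062*log2(0.062) = 0.335.

0.335


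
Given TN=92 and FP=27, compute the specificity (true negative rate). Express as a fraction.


Specificity = TN / (TN + FP) = 92 / 119 = 92/119.

92/119


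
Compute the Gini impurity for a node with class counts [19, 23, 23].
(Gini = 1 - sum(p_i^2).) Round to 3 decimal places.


Total = 65. Proportions: 19/65, 23/65, 23/65. sum(p_i^2) = 0.3359. Gini = 1 - 0.3359 = 0.6641, which rounds to 0.664.

0.664


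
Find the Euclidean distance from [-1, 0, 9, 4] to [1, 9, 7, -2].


d = sqrt(sum of squared differences). (-1-1)^2=4, (0-9)^2=81, (9-7)^2=4, (4--2)^2=36. Sum = 125.

sqrt(125)


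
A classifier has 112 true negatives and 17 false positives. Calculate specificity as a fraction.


Specificity = TN / (TN + FP) = 112 / 129 = 112/129.

112/129


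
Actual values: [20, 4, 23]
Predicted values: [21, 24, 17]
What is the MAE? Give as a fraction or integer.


MAE = (1/3) * (|20-21|=1 + |4-24|=20 + |23-17|=6). Sum = 27. MAE = 9.

9


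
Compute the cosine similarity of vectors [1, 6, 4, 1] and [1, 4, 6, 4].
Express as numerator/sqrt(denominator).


dot = 53. |a|^2 = 54, |b|^2 = 69. cos = 53/sqrt(3726).

53/sqrt(3726)


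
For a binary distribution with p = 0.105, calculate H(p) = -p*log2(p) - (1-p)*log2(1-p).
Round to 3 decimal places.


H = -0.105*log2(0.105) - 0.895*log2(0.895) = 0.485.

0.485


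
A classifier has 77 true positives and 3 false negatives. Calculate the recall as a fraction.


Recall = TP / (TP + FN) = 77 / 80 = 77/80.

77/80


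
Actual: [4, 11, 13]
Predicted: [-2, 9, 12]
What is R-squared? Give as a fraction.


Mean(y) = 28/3. SS_res = 41. SS_tot = 134/3. R^2 = 1 - 41/(134/3) = 11/134.

11/134


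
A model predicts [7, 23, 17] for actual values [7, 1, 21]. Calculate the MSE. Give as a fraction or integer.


MSE = (1/3) * ((7-7)^2=0 + (1-23)^2=484 + (21-17)^2=16). Sum = 500. MSE = 500/3.

500/3


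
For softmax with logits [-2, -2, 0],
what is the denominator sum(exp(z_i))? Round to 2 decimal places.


Denom = e^-2=0.1353 + e^-2=0.1353 + e^0=1.0000. Sum = 1.2706, which rounds to 1.27.

1.27


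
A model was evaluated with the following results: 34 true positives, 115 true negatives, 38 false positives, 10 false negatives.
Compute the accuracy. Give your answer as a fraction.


Accuracy = (TP + TN) / (TP + TN + FP + FN) = (34 + 115) / 197 = 149/197.

149/197


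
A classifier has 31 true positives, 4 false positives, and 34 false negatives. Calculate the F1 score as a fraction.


Precision = 31/35 = 31/35. Recall = 31/65 = 31/65. F1 = 2*P*R/(P+R) = 31/50.

31/50


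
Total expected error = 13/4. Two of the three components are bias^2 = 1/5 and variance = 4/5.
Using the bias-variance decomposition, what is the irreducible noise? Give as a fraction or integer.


Total error = bias^2 + variance + irreducible noise. So irreducible noise = 13/4 - 1/5 - 4/5 = 9/4.

9/4


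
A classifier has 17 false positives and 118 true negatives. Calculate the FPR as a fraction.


FPR = FP / (FP + TN) = 17 / 135 = 17/135.

17/135


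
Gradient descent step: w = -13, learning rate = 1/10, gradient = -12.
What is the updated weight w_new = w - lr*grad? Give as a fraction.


w_new = -13 - 1/10 * -12 = -13 - -6/5 = -59/5.

-59/5


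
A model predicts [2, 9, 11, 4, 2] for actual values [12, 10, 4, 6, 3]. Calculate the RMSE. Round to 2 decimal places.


MSE = 31.0000. RMSE = sqrt(31.0000) = 5.57.

5.57


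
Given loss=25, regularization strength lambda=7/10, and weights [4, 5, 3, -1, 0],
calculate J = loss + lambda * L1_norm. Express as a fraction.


L1 norm = sum(|w|) = 13. J = 25 + 7/10 * 13 = 341/10.

341/10
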